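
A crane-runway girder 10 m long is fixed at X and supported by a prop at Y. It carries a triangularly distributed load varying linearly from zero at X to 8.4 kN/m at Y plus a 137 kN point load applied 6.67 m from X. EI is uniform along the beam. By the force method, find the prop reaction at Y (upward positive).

Remove the prop at Y; the released (primary) structure is a cantilever built in at X.
Downward deflection at the released point Y due to the loads:
  triangular load, peak 8.4 at the free end: 11w₀L⁴/(120EI) = 7700/EI
  point load 137 at a = 6.67: Pa²(3L − a)/(6EI) = 23699/EI
  δ_0 = 31399/EI
Flexibility coefficient — unit upward force at Y: δ_{YY} = L³/(3EI) = 333.3/EI.
Compatibility at Y: δ_0 − R_Y·δ_{YY} = 0, so R_Y = 31399/333.3 = 94.2 kN.

R_Y = 94.2 kN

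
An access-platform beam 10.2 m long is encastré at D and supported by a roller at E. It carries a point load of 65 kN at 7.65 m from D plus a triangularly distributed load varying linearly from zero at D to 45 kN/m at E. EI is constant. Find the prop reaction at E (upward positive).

R_E = 167.4 kN

Choose R_E as the redundant. The primary structure is the cantilever fixed at D.
Deflection at E on the released cantilever, summing each load's contribution:
  point load 65 at a = 7.65: Pa²(3L − a)/(6EI) = 14550/EI
  triangular load, peak 45 at the free end: 11w₀L⁴/(120EI) = 44650/EI
  δ_0 = 59200/EI
Tip deflection under a unit load at E: L³/(3EI) = 353.7/EI.
The prop prevents deflection at E: R_E = δ_0/δ_{EE} = 59200/353.7 = 167.4 kN.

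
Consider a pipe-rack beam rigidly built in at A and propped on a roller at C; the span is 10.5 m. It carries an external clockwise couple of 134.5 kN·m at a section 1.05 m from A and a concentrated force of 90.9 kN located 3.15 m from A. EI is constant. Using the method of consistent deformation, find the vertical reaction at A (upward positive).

R_A = 76.2 kN

Take the reaction at C as the redundant and release it; the primary structure is a cantilever fixed at A.
Deflection at C on the released cantilever, summing each load's contribution:
  clockwise couple 134.5 at a = 1.05: M₀a(2L − a)/(2EI) = 1409/EI
  point load 90.9 at a = 3.15: Pa²(3L − a)/(6EI) = 4262/EI
  δ_0 = 5670/EI
Flexibility coefficient — unit upward force at C: δ_{CC} = L³/(3EI) = 385.9/EI.
Compatibility at C: δ_0 − R_C·δ_{CC} = 0, so R_C = 5670/385.9 = 14.7 kN.
Vertical equilibrium: R_A = ΣP − R_C = 90.9 − 14.7 = 76.2 kN.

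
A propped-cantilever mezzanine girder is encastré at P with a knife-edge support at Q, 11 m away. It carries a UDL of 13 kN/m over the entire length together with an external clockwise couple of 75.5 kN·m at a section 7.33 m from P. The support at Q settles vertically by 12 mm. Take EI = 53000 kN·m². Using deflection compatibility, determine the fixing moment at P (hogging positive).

M_P = 187.2 kN·m

Take the reaction at Q as the redundant and release it; the primary structure is a cantilever fixed at P.
Downward deflection at the released point Q due to the loads:
  UDL 13: wL⁴/(8EI) = 23792/EI
  clockwise couple 75.5 at a = 7.33: M₀a(2L − a)/(2EI) = 4059/EI
  δ_0 = 27851/EI
Flexibility coefficient — unit upward force at Q: δ_{QQ} = L³/(3EI) = 443.7/EI.
With EI = 53000 kN·m²: δ_0 = 0.52549 m and δ_{QQ} = 0.008371 m/kN.
Compatibility — the beam at Q must follow the support down by 0.012 m: δ_0 − R_Q·δ_{QQ} = 0.012, so R_Q = (0.52549 − 0.012)/0.008371 = 61.34 kN.
Moment equilibrium about P: M_P = Σ(load moments about P) − R_Q·L = 862 − 61.34×11 = 187.2 kN·m.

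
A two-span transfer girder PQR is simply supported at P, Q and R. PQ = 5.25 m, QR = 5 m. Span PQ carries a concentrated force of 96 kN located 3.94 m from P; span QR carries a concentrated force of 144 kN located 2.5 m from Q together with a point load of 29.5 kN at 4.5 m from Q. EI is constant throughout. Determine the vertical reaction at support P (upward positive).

Release continuity at Q by inserting a hinge; the redundant is the internal moment M_Q. The primary structure is two simply-supported spans PQ and QR.
End slopes at the hinge Q, treating each span as simply supported:
  span PQ: point load 96 at a = 3.94: Pab(L + a)/(6LEI) = 144.6/EI
  span QR: point load 144 at a = 2.5: Pab(L + b)/(6LEI) = 225/EI
  span QR: point load 29.5 at a = 4.5: Pab(L + b)/(6LEI) = 12.17/EI
  relative rotation θ_0 = (144.6 + 237.2)/EI = 381.7/EI
A unit hogging moment at Q produces rotation L₁/(3EI) + L₂/(3EI) = 3.417/EI.
Slope continuity at Q: θ_0 = M_Q·3.417/EI, so M_Q = 381.7/3.417 = 111.7 kN·m (hogging).
Span PQ, ΣM about P with M_Q applied at Q: R_Q^{PQ}·5.25 = 378.2 + 111.7, so R_Q^{PQ} = 93.33 kN and R_P = 96 − 93.33 = 2.673 kN.

R_P = 2.673 kN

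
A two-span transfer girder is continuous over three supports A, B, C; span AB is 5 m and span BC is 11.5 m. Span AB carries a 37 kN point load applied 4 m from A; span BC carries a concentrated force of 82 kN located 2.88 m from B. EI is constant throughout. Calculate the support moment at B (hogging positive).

Take M_B as the redundant. Released structure: two simple spans AB and BC with a hinge at B.
End slopes at the hinge B, treating each span as simply supported:
  span AB: point load 37 at a = 4: Pab(L + a)/(6LEI) = 44.4/EI
  span BC: point load 82 at a = 2.88: Pab(L + b)/(6LEI) = 593.6/EI
  relative rotation θ_0 = (44.4 + 593.6)/EI = 638/EI
A unit hogging moment at B produces rotation L₁/(3EI) + L₂/(3EI) = 5.5/EI.
Compatibility: M_B·(L₁+L₂)/(3EI) = θ_0, giving M_B = 116 kN·m (hogging).

M_B = 116 kN·m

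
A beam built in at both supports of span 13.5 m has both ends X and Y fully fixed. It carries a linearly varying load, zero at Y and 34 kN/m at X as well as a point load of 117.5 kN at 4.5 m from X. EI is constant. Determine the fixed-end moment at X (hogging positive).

Release both end moments; the primary structure is a simply-supported span XY with redundants M_X and M_Y.
Simple-span end rotations at X and Y under the given loads:
  at X: triangular load, peak 34: w₀L³/(45EI) = 1859/EI
  at Y: triangular load, peak 34: 7w₀L³/(360EI) = 1627/EI
  at X: point load 117.5 at a = 4.5: Pab(L + b)/(6LEI) = 1322/EI
  at Y: point load 117.5 at a = 4.5: Pab(L + a)/(6LEI) = 1058/EI
  θ_X0 = 3181/EI,  θ_Y0 = 2684/EI
Flexibility coefficients: a unit moment at one end gives L/(3EI) there and L/(6EI) at the far end, so f₁₁ = f₂₂ = 4.5/EI and f₁₂ = f₂₁ = 2.25/EI.
Compatibility — zero rotation at each built-in end:
  4.5 M_X + 2.25 M_Y = 3181
  2.25 M_X + 4.5 M_Y = 2684
Solving the pair gives M_X = 544.8 kN·m and M_Y = 324.1 kN·m (hogging).

M_X = 544.8 kN·m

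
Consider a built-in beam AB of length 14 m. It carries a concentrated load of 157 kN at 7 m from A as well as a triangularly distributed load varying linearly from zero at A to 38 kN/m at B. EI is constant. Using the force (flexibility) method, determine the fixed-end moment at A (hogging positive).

Release both end moments; the primary structure is a simply-supported span AB with redundants M_A and M_B.
On the primary (simply-supported) span, the end slopes from the loading are:
  at A: point load 157 at a = 7: Pab(L + b)/(6LEI) = 1923/EI
  at B: point load 157 at a = 7: Pab(L + a)/(6LEI) = 1923/EI
  at A: triangular load, peak 38: 7w₀L³/(360EI) = 2028/EI
  at B: triangular load, peak 38: w₀L³/(45EI) = 2317/EI
  θ_A0 = 3951/EI,  θ_B0 = 4240/EI
Flexibility coefficients: a unit moment at one end gives L/(3EI) there and L/(6EI) at the far end, so f₁₁ = f₂₂ = 4.667/EI and f₁₂ = f₂₁ = 2.333/EI.
Compatibility — zero rotation at each built-in end:
  4.667 M_A + 2.333 M_B = 3951
  2.333 M_A + 4.667 M_B = 4240
Solving the pair gives M_A = 523 kN·m and M_B = 647.1 kN·m (hogging).

M_A = 523 kN·m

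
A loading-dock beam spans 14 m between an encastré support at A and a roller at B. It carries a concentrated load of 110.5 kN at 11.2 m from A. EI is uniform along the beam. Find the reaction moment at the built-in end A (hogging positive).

M_A = 148.5 kN·m

Choose R_B as the redundant. The primary structure is the cantilever fixed at A.
Downward deflection at the released point B due to the loads:
  point load 110.5 at a = 11.2: Pa²(3L − a)/(6EI) = 71154/EI
Flexibility coefficient — unit upward force at B: δ_{BB} = L³/(3EI) = 914.7/EI.
The prop prevents deflection at B: R_B = δ_0/δ_{BB} = 71154/914.7 = 77.79 kN.
Moment equilibrium about A: M_A = Σ(load moments about A) − R_B·L = 1238 − 77.79×14 = 148.5 kN·m.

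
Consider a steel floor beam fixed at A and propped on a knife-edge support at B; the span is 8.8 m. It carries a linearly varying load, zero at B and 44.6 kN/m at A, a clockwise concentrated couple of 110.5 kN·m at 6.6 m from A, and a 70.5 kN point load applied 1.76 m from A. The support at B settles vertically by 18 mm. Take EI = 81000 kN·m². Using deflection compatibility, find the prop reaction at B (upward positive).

R_B = 54.44 kN

Release the roller at B. Primary structure: cantilever fixed at A.
Free-end deflection of the primary structure under the applied loading (downward +):
  triangular load, peak 44.6 at the fixed end: w₀L⁴/(30EI) = 8915/EI
  clockwise couple 110.5 at a = 6.6: M₀a(2L − a)/(2EI) = 4011/EI
  point load 70.5 at a = 1.76: Pa²(3L − a)/(6EI) = 896.8/EI
  δ_0 = 13823/EI
Tip deflection under a unit load at B: L³/(3EI) = 227.2/EI.
With EI = 81000 kN·m²: δ_0 = 0.17066 m and δ_{BB} = 0.002804 m/kN.
Compatibility — the beam at B must follow the support down by 0.018 m: δ_0 − R_B·δ_{BB} = 0.018, so R_B = (0.17066 − 0.018)/0.002804 = 54.44 kN.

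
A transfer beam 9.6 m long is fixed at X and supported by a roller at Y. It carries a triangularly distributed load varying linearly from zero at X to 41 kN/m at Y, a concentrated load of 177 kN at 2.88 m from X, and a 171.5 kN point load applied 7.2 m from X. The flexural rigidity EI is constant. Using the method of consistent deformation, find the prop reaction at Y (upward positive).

R_Y = 238.3 kN

Choose R_Y as the redundant. The primary structure is the cantilever fixed at X.
Free-end deflection of the primary structure under the applied loading (downward +):
  triangular load, peak 41 at the free end: 11w₀L⁴/(120EI) = 31921/EI
  point load 177 at a = 2.88: Pa²(3L − a)/(6EI) = 6342/EI
  point load 171.5 at a = 7.2: Pa²(3L − a)/(6EI) = 32006/EI
  δ_0 = 70270/EI
Flexibility coefficient — unit upward force at Y: δ_{YY} = L³/(3EI) = 294.9/EI.
Compatibility at Y: δ_0 − R_Y·δ_{YY} = 0, so R_Y = 70270/294.9 = 238.3 kN.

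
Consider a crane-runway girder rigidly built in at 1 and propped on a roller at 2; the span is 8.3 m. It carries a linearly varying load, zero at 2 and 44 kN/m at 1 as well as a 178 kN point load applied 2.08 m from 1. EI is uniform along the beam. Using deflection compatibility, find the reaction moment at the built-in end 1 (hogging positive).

M_1 = 444.8 kN·m

Remove the prop at 2; the released (primary) structure is a cantilever built in at 1.
Primary-structure tip deflection at 2 by superposition:
  triangular load, peak 44 at the fixed end: w₀L⁴/(30EI) = 6961/EI
  point load 178 at a = 2.08: Pa²(3L − a)/(6EI) = 2929/EI
  δ_0 = 9889/EI
Tip deflection under a unit load at 2: L³/(3EI) = 190.6/EI.
The prop prevents deflection at 2: R_2 = δ_0/δ_{22} = 9889/190.6 = 51.89 kN.
Moment equilibrium about 1: M_1 = Σ(load moments about 1) − R_2·L = 875.4 − 51.89×8.3 = 444.8 kN·m.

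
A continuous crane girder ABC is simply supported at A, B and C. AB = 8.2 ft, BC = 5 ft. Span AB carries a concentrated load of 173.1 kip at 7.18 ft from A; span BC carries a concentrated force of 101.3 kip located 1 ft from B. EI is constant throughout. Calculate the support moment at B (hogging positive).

M_B = 117.7 kip·ft

Release continuity at B by inserting a hinge; the redundant is the internal moment M_B. The primary structure is two simply-supported spans AB and BC.
End slopes at the hinge B, treating each span as simply supported:
  span AB: point load 173.1 at a = 7.18: Pab(L + a)/(6LEI) = 396.3/EI
  span BC: point load 101.3 at a = 1: Pab(L + b)/(6LEI) = 121.6/EI
  relative rotation θ_0 = (396.3 + 121.6)/EI = 517.8/EI
A unit hogging moment at B produces rotation L₁/(3EI) + L₂/(3EI) = 4.4/EI.
Slope continuity at B: θ_0 = M_B·4.4/EI, so M_B = 517.8/4.4 = 117.7 kip·ft (hogging).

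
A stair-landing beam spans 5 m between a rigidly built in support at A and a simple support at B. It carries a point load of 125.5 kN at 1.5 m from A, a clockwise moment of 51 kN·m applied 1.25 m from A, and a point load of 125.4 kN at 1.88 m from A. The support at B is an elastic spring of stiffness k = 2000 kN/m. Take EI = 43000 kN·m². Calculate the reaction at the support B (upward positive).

R_B = 29.82 kN

Choose R_B as the redundant. The primary structure is the cantilever fixed at A.
Primary-structure tip deflection at B by superposition:
  point load 125.5 at a = 1.5: Pa²(3L − a)/(6EI) = 635.3/EI
  clockwise couple 51 at a = 1.25: M₀a(2L − a)/(2EI) = 278.9/EI
  point load 125.4 at a = 1.88: Pa²(3L − a)/(6EI) = 969.2/EI
  δ_0 = 1883/EI
Flexibility coefficient — unit upward force at B: δ_{BB} = L³/(3EI) = 41.67/EI.
With EI = 43000 kN·m²: δ_0 = 0.0438 m and δ_{BB} = 0.000969 m/kN.
Compatibility — the spring shortens by R_B/k under the reaction it provides: δ_0 − R_B·δ_{BB} = R_B/k. With 1/k = 0.0005 m/kN, R_B = δ_0 / (δ_{BB} + 1/k) = 0.0438 / (0.000969 + 0.0005) = 29.82 kN.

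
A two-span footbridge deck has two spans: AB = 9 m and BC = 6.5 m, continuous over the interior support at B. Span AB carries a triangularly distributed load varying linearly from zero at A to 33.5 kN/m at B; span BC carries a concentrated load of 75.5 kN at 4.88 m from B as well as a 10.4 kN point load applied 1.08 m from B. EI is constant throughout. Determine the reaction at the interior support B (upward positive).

R_B = 163.1 kN

Take M_B as the redundant. Released structure: two simple spans AB and BC with a hinge at B.
End slopes at the hinge B, treating each span as simply supported:
  span AB: triangular load, peak 33.5: w₀L³/(45EI) = 542.7/EI
  span BC: point load 75.5 at a = 4.88: Pab(L + b)/(6LEI) = 124.3/EI
  span BC: point load 10.4 at a = 1.08: Pab(L + b)/(6LEI) = 18.61/EI
  relative rotation θ_0 = (542.7 + 142.9)/EI = 685.6/EI
A unit hogging moment at B produces rotation L₁/(3EI) + L₂/(3EI) = 5.167/EI.
Compatibility: M_B·(L₁+L₂)/(3EI) = θ_0, giving M_B = 132.7 kN·m (hogging).
Span AB, ΣM about A with M_B applied at B: R_B^{AB}·9 = 904.5 + 132.7, so R_B^{AB} = 115.2 kN and R_A = 150.8 − 115.2 = 35.51 kN.
Span BC, ΣM about C: R_B^{BC}·6.5 = 178.7 + 132.7, so R_B^{BC} = 47.9 kN and R_C = 85.9 − 47.9 = 38 kN.
R_B = 115.2 + 47.9 = 163.1 kN.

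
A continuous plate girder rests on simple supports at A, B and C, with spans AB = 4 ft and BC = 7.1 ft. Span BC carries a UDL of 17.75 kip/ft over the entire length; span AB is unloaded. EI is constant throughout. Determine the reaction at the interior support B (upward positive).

Release continuity at B by inserting a hinge; the redundant is the internal moment M_B. The primary structure is two simply-supported spans AB and BC.
Discontinuity in slope at B on the released structure — sum the simple-span end rotations:
  span BC: UDL 17.75: wL³/(24EI) = 264.7/EI
  relative rotation θ_0 = (0 + 264.7)/EI = 264.7/EI
A unit hogging moment at B produces rotation L₁/(3EI) + L₂/(3EI) = 3.7/EI.
Compatibility: M_B·(L₁+L₂)/(3EI) = θ_0, giving M_B = 71.54 kip·ft (hogging).
Span AB, ΣM about A with M_B applied at B: R_B^{AB}·4 = 0 + 71.54, so R_B^{AB} = 17.89 kip and R_A = 0 − 17.89 = -17.89 kip.
Span BC, ΣM about C: R_B^{BC}·7.1 = 447.4 + 71.54, so R_B^{BC} = 73.09 kip and R_C = 126 − 73.09 = 52.94 kip.
R_B = 17.89 + 73.09 = 90.97 kip.

R_B = 90.97 kip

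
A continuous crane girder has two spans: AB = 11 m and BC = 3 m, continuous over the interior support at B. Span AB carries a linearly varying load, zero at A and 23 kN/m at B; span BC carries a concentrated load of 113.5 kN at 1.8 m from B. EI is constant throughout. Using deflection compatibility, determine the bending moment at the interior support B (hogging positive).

Take M_B as the redundant. Released structure: two simple spans AB and BC with a hinge at B.
Rotations at B on the released spans (each span's end-slope, ×1/EI):
  span AB: triangular load, peak 23: w₀L³/(45EI) = 680.3/EI
  span BC: point load 113.5 at a = 1.8: Pab(L + b)/(6LEI) = 57.2/EI
  relative rotation θ_0 = (680.3 + 57.2)/EI = 737.5/EI
A unit hogging moment at B produces rotation L₁/(3EI) + L₂/(3EI) = 4.667/EI.
Compatibility: M_B·(L₁+L₂)/(3EI) = θ_0, giving M_B = 158 kN·m (hogging).

M_B = 158 kN·m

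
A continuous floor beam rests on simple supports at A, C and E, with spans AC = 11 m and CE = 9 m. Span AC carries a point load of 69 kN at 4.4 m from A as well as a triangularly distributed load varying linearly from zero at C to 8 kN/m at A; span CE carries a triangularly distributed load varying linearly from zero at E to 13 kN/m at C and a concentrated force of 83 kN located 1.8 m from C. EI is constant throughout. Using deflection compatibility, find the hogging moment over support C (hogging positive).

Release continuity at C by inserting a hinge; the redundant is the internal moment M_C. The primary structure is two simply-supported spans AC and CE.
Discontinuity in slope at C on the released structure — sum the simple-span end rotations:
  span AC: point load 69 at a = 4.4: Pab(L + a)/(6LEI) = 467.5/EI
  span AC: triangular load, peak 8: 7w₀L³/(360EI) = 207/EI
  span CE: triangular load, peak 13: w₀L³/(45EI) = 210.6/EI
  span CE: point load 83 at a = 1.8: Pab(L + b)/(6LEI) = 322.7/EI
  relative rotation θ_0 = (674.6 + 533.3)/EI = 1208/EI
A unit hogging moment at C produces rotation L₁/(3EI) + L₂/(3EI) = 6.667/EI.
Compatibility: M_C·(L₁+L₂)/(3EI) = θ_0, giving M_C = 181.2 kN·m (hogging).

M_C = 181.2 kN·m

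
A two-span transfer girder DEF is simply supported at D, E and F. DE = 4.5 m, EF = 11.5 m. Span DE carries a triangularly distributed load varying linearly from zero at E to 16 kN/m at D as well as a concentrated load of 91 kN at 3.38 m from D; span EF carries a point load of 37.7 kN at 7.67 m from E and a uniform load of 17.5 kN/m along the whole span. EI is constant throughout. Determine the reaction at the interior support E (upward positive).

Release continuity at E by inserting a hinge; the redundant is the internal moment M_E. The primary structure is two simply-supported spans DE and EF.
Discontinuity in slope at E on the released structure — sum the simple-span end rotations:
  span DE: triangular load, peak 16: 7w₀L³/(360EI) = 28.35/EI
  span DE: point load 91 at a = 3.38: Pab(L + a)/(6LEI) = 100.5/EI
  span EF: point load 37.7 at a = 7.67: Pab(L + b)/(6LEI) = 246.1/EI
  span EF: UDL 17.5: wL³/(24EI) = 1109/EI
  relative rotation θ_0 = (128.9 + 1355)/EI = 1484/EI
A unit hogging moment at E produces rotation L₁/(3EI) + L₂/(3EI) = 5.333/EI.
Compatibility: M_E·(L₁+L₂)/(3EI) = θ_0, giving M_E = 278.2 kN·m (hogging).
Span DE, ΣM about D with M_E applied at E: R_E^{DE}·4.5 = 361.6 + 278.2, so R_E^{DE} = 142.2 kN and R_D = 127 − 142.2 = -15.18 kN.
Span EF, ΣM about F: R_E^{EF}·11.5 = 1302 + 278.2, so R_E^{EF} = 137.4 kN and R_F = 238.9 − 137.4 = 101.6 kN.
R_E = 142.2 + 137.4 = 279.6 kN.

R_E = 279.6 kN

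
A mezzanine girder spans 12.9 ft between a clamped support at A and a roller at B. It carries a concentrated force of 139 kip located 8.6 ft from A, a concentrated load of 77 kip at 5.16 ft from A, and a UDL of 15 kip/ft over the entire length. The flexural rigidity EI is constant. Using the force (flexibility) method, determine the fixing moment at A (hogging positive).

Remove the prop at B; the released (primary) structure is a cantilever built in at A.
Primary-structure tip deflection at B by superposition:
  point load 139 at a = 8.6: Pa²(3L − a)/(6EI) = 51574/EI
  point load 77 at a = 5.16: Pa²(3L − a)/(6EI) = 11460/EI
  UDL 15: wL⁴/(8EI) = 51923/EI
  δ_0 = 114957/EI
Flexibility coefficient — unit upward force at B: δ_{BB} = L³/(3EI) = 715.6/EI.
Compatibility at B: δ_0 − R_B·δ_{BB} = 0, so R_B = 114957/715.6 = 160.7 kip.
Moment equilibrium about A: M_A = Σ(load moments about A) − R_B·L = 2841 − 160.7×12.9 = 768.4 kip·ft.

M_A = 768.4 kip·ft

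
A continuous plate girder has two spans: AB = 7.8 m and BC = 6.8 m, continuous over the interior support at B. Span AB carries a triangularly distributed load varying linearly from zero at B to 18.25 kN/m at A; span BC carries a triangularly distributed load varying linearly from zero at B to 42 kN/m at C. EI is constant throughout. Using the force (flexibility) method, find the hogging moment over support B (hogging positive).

Release continuity at B by inserting a hinge; the redundant is the internal moment M_B. The primary structure is two simply-supported spans AB and BC.
Rotations at B on the released spans (each span's end-slope, ×1/EI):
  span AB: triangular load, peak 18.25: 7w₀L³/(360EI) = 168.4/EI
  span BC: triangular load, peak 42: 7w₀L³/(360EI) = 256.8/EI
  relative rotation θ_0 = (168.4 + 256.8)/EI = 425.2/EI
A unit hogging moment at B produces rotation L₁/(3EI) + L₂/(3EI) = 4.867/EI.
Slope continuity at B: θ_0 = M_B·4.867/EI, so M_B = 425.2/4.867 = 87.37 kN·m (hogging).

M_B = 87.37 kN·m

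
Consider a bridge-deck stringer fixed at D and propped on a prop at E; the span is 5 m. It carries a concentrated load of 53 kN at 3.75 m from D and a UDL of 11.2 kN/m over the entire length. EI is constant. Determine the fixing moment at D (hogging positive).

Release the roller at E. Primary structure: cantilever fixed at D.
Deflection at E on the released cantilever, summing each load's contribution:
  point load 53 at a = 3.75: Pa²(3L − a)/(6EI) = 1397/EI
  UDL 11.2: wL⁴/(8EI) = 875/EI
  δ_0 = 2272/EI
Flexibility coefficient — unit upward force at E: δ_{EE} = L³/(3EI) = 41.67/EI.
Compatibility at E: δ_0 − R_E·δ_{EE} = 0, so R_E = 2272/41.67 = 54.54 kN.
Moment equilibrium about D: M_D = Σ(load moments about D) − R_E·L = 338.8 − 54.54×5 = 66.05 kN·m.

M_D = 66.05 kN·m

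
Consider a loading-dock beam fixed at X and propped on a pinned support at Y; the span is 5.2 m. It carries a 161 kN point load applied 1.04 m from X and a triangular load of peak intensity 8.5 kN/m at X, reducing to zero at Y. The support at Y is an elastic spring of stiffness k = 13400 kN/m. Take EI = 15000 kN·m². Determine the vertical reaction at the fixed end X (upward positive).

Choose R_Y as the redundant. The primary structure is the cantilever fixed at X.
Free-end deflection of the primary structure under the applied loading (downward +):
  point load 161 at a = 1.04: Pa²(3L − a)/(6EI) = 422.6/EI
  triangular load, peak 8.5 at the fixed end: w₀L⁴/(30EI) = 207.2/EI
  δ_0 = 629.7/EI
Flexibility coefficient — unit upward force at Y: δ_{YY} = L³/(3EI) = 46.87/EI.
With EI = 15000 kN·m²: δ_0 = 0.041982 m and δ_{YY} = 0.003125 m/kN.
Compatibility — the spring shortens by R_Y/k under the reaction it provides: δ_0 − R_Y·δ_{YY} = R_Y/k. With 1/k = 0.000075 m/kN, R_Y = δ_0 / (δ_{YY} + 1/k) = 0.041982 / (0.003125 + 0.000075) = 13.12 kN.
Vertical equilibrium: R_X = ΣP − R_Y = 183.1 − 13.12 = 170 kN.

R_X = 170 kN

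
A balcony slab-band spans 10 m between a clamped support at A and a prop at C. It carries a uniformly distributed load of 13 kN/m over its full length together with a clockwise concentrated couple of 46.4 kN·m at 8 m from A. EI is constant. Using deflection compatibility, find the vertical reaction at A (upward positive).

Choose R_C as the redundant. The primary structure is the cantilever fixed at A.
Downward deflection at the released point C due to the loads:
  UDL 13: wL⁴/(8EI) = 16250/EI
  clockwise couple 46.4 at a = 8: M₀a(2L − a)/(2EI) = 2227/EI
  δ_0 = 18477/EI
Flexibility coefficient — unit upward force at C: δ_{CC} = L³/(3EI) = 333.3/EI.
Compatibility at C: δ_0 − R_C·δ_{CC} = 0, so R_C = 18477/333.3 = 55.43 kN.
Vertical equilibrium: R_A = ΣP − R_C = 130 − 55.43 = 74.57 kN.

R_A = 74.57 kN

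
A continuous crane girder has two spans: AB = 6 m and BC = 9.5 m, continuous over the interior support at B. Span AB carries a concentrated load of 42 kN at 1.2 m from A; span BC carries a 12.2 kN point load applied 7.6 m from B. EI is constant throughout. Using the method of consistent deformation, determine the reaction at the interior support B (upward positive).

Release continuity at B by inserting a hinge; the redundant is the internal moment M_B. The primary structure is two simply-supported spans AB and BC.
Discontinuity in slope at B on the released structure — sum the simple-span end rotations:
  span AB: point load 42 at a = 1.2: Pab(L + a)/(6LEI) = 48.38/EI
  span BC: point load 12.2 at a = 7.6: Pab(L + b)/(6LEI) = 35.23/EI
  relative rotation θ_0 = (48.38 + 35.23)/EI = 83.62/EI
A unit hogging moment at B produces rotation L₁/(3EI) + L₂/(3EI) = 5.167/EI.
Compatibility: M_B·(L₁+L₂)/(3EI) = θ_0, giving M_B = 16.18 kN·m (hogging).
Span AB, ΣM about A with M_B applied at B: R_B^{AB}·6 = 50.4 + 16.18, so R_B^{AB} = 11.1 kN and R_A = 42 − 11.1 = 30.9 kN.
Span BC, ΣM about C: R_B^{BC}·9.5 = 23.18 + 16.18, so R_B^{BC} = 4.144 kN and R_C = 12.2 − 4.144 = 8.056 kN.
R_B = 11.1 + 4.144 = 15.24 kN.

R_B = 15.24 kN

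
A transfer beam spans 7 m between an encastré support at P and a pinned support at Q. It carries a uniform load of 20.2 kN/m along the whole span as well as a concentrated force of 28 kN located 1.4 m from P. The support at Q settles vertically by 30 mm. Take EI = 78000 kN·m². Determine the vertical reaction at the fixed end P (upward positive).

R_P = 135.3 kN

Release the roller at Q. Primary structure: cantilever fixed at P.
Primary-structure tip deflection at Q by superposition:
  UDL 20.2: wL⁴/(8EI) = 6063/EI
  point load 28 at a = 1.4: Pa²(3L − a)/(6EI) = 179.3/EI
  δ_0 = 6242/EI
Tip deflection under a unit load at Q: L³/(3EI) = 114.3/EI.
With EI = 78000 kN·m²: δ_0 = 0.080023 m and δ_{QQ} = 0.001466 m/kN.
Compatibility — the beam at Q must follow the support down by 0.03 m: δ_0 − R_Q·δ_{QQ} = 0.03, so R_Q = (0.080023 − 0.03)/0.001466 = 34.13 kN.
Vertical equilibrium: R_P = ΣP − R_Q = 169.4 − 34.13 = 135.3 kN.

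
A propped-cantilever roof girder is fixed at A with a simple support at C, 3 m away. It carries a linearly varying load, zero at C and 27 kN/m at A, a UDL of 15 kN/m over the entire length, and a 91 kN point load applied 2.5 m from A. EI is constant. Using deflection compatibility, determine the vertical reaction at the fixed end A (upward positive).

Take the reaction at C as the redundant and release it; the primary structure is a cantilever fixed at A.
Free-end deflection of the primary structure under the applied loading (downward +):
  triangular load, peak 27 at the fixed end: w₀L⁴/(30EI) = 72.9/EI
  UDL 15: wL⁴/(8EI) = 151.9/EI
  point load 91 at a = 2.5: Pa²(3L − a)/(6EI) = 616.1/EI
  δ_0 = 840.9/EI
Tip deflection under a unit load at C: L³/(3EI) = 9/EI.
The prop prevents deflection at C: R_C = δ_0/δ_{CC} = 840.9/9 = 93.44 kN.
Vertical equilibrium: R_A = ΣP − R_C = 176.5 − 93.44 = 83.06 kN.

R_A = 83.06 kN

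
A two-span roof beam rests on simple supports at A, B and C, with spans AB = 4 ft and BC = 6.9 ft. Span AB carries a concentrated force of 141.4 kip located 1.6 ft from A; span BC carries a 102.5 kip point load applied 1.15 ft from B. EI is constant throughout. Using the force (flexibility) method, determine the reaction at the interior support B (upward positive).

Release continuity at B by inserting a hinge; the redundant is the internal moment M_B. The primary structure is two simply-supported spans AB and BC.
Rotations at B on the released spans (each span's end-slope, ×1/EI):
  span AB: point load 141.4 at a = 1.6: Pab(L + a)/(6LEI) = 126.7/EI
  span BC: point load 102.5 at a = 1.15: Pab(L + b)/(6LEI) = 207.1/EI
  relative rotation θ_0 = (126.7 + 207.1)/EI = 333.8/EI
A unit hogging moment at B produces rotation L₁/(3EI) + L₂/(3EI) = 3.633/EI.
Slope continuity at B: θ_0 = M_B·3.633/EI, so M_B = 333.8/3.633 = 91.87 kip·ft (hogging).
Span AB, ΣM about A with M_B applied at B: R_B^{AB}·4 = 226.2 + 91.87, so R_B^{AB} = 79.53 kip and R_A = 141.4 − 79.53 = 61.87 kip.
Span BC, ΣM about C: R_B^{BC}·6.9 = 589.4 + 91.87, so R_B^{BC} = 98.73 kip and R_C = 102.5 − 98.73 = 3.769 kip.
R_B = 79.53 + 98.73 = 178.3 kip.

R_B = 178.3 kip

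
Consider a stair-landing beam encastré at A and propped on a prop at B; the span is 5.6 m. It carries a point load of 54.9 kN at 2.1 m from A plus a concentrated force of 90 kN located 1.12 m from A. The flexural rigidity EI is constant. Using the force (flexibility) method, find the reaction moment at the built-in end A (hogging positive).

Release the roller at B. Primary structure: cantilever fixed at A.
Deflection at B on the released cantilever, summing each load's contribution:
  point load 54.9 at a = 2.1: Pa²(3L − a)/(6EI) = 593.2/EI
  point load 90 at a = 1.12: Pa²(3L − a)/(6EI) = 295/EI
  δ_0 = 888.2/EI
Tip deflection under a unit load at B: L³/(3EI) = 58.54/EI.
Compatibility at B: δ_0 − R_B·δ_{BB} = 0, so R_B = 888.2/58.54 = 15.17 kN.
Moment equilibrium about A: M_A = Σ(load moments about A) − R_B·L = 216.1 − 15.17×5.6 = 131.1 kN·m.

M_A = 131.1 kN·m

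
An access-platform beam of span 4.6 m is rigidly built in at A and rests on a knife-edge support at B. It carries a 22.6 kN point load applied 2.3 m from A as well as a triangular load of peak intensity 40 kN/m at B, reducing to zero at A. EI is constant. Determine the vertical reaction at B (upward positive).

R_B = 57.66 kN

Release the roller at B. Primary structure: cantilever fixed at A.
Free-end deflection of the primary structure under the applied loading (downward +):
  point load 22.6 at a = 2.3: Pa²(3L − a)/(6EI) = 229.1/EI
  triangular load, peak 40 at the free end: 11w₀L⁴/(120EI) = 1642/EI
  δ_0 = 1871/EI
Tip deflection under a unit load at B: L³/(3EI) = 32.45/EI.
The prop prevents deflection at B: R_B = δ_0/δ_{BB} = 1871/32.45 = 57.66 kN.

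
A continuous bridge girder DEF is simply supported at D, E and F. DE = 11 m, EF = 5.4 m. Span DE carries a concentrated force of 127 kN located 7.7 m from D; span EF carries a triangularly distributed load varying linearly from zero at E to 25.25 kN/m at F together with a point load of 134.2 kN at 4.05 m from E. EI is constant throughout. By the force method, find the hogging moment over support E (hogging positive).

M_E = 209.4 kN·m

Release continuity at E by inserting a hinge; the redundant is the internal moment M_E. The primary structure is two simply-supported spans DE and EF.
End slopes at the hinge E, treating each span as simply supported:
  span DE: point load 127 at a = 7.7: Pab(L + a)/(6LEI) = 914.3/EI
  span EF: triangular load, peak 25.25: 7w₀L³/(360EI) = 77.31/EI
  span EF: point load 134.2 at a = 4.05: Pab(L + b)/(6LEI) = 152.9/EI
  relative rotation θ_0 = (914.3 + 230.2)/EI = 1145/EI
A unit hogging moment at E produces rotation L₁/(3EI) + L₂/(3EI) = 5.467/EI.
Slope continuity at E: θ_0 = M_E·5.467/EI, so M_E = 1145/5.467 = 209.4 kN·m (hogging).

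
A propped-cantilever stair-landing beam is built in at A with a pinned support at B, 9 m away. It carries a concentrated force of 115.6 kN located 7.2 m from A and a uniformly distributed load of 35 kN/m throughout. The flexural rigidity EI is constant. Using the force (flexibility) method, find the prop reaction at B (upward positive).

Release the roller at B. Primary structure: cantilever fixed at A.
Downward deflection at the released point B due to the loads:
  point load 115.6 at a = 7.2: Pa²(3L − a)/(6EI) = 19776/EI
  UDL 35: wL⁴/(8EI) = 28704/EI
  δ_0 = 48480/EI
Tip deflection under a unit load at B: L³/(3EI) = 243/EI.
Compatibility at B: δ_0 − R_B·δ_{BB} = 0, so R_B = 48480/243 = 199.5 kN.

R_B = 199.5 kN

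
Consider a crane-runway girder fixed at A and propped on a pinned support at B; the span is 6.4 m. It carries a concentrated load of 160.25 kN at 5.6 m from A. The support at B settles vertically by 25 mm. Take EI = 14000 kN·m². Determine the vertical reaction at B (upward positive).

Remove the prop at B; the released (primary) structure is a cantilever built in at A.
Free-end deflection of the primary structure under the applied loading (downward +):
  point load 160.25 at a = 5.6: Pa²(3L − a)/(6EI) = 11391/EI
Tip deflection under a unit load at B: L³/(3EI) = 87.38/EI.
With EI = 14000 kN·m²: δ_0 = 0.81364 m and δ_{BB} = 0.006242 m/kN.
Compatibility — the beam at B must follow the support down by 0.025 m: δ_0 − R_B·δ_{BB} = 0.025, so R_B = (0.81364 − 0.025)/0.006242 = 126.4 kN.

R_B = 126.4 kN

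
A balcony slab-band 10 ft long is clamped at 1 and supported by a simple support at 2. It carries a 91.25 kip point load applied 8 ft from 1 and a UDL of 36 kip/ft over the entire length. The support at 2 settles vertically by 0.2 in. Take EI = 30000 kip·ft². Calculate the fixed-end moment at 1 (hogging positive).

M_1 = 552.6 kip·ft

Choose R_2 as the redundant. The primary structure is the cantilever fixed at 1.
Free-end deflection of the primary structure under the applied loading (downward +):
  point load 91.25 at a = 8: Pa²(3L − a)/(6EI) = 21413/EI
  UDL 36: wL⁴/(8EI) = 45000/EI
  δ_0 = 66413/EI
Tip deflection under a unit load at 2: L³/(3EI) = 333.3/EI.
With EI = 30000 kip·ft²: δ_0 = 2.2138 ft and δ_{22} = 0.011111 ft/kip.
Compatibility — the beam at 2 must follow the support down by 0.01667 ft: δ_0 − R_2·δ_{22} = 0.01667, so R_2 = (2.2138 − 0.01667)/0.011111 = 197.7 kip.
Moment equilibrium about 1: M_1 = Σ(load moments about 1) − R_2·L = 2530 − 197.7×10 = 552.6 kip·ft.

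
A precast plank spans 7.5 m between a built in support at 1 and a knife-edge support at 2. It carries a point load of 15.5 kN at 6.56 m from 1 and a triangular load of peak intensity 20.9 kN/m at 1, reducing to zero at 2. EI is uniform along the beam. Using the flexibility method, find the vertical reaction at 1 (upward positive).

R_1 = 65.6 kN

Remove the prop at 2; the released (primary) structure is a cantilever built in at 1.
Free-end deflection of the primary structure under the applied loading (downward +):
  point load 15.5 at a = 6.56: Pa²(3L − a)/(6EI) = 1772/EI
  triangular load, peak 20.9 at the fixed end: w₀L⁴/(30EI) = 2204/EI
  δ_0 = 3976/EI
Flexibility coefficient — unit upward force at 2: δ_{22} = L³/(3EI) = 140.6/EI.
Compatibility at 2: δ_0 − R_2·δ_{22} = 0, so R_2 = 3976/140.6 = 28.28 kN.
Vertical equilibrium: R_1 = ΣP − R_2 = 93.88 − 28.28 = 65.6 kN.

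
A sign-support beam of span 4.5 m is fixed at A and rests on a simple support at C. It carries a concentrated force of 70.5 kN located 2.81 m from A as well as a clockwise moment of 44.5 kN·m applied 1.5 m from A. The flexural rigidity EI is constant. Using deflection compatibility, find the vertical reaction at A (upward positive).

R_A = 29.61 kN

Release the roller at C. Primary structure: cantilever fixed at A.
Free-end deflection of the primary structure under the applied loading (downward +):
  point load 70.5 at a = 2.81: Pa²(3L − a)/(6EI) = 991.8/EI
  clockwise couple 44.5 at a = 1.5: M₀a(2L − a)/(2EI) = 250.3/EI
  δ_0 = 1242/EI
Flexibility coefficient — unit upward force at C: δ_{CC} = L³/(3EI) = 30.38/EI.
The prop prevents deflection at C: R_C = δ_0/δ_{CC} = 1242/30.38 = 40.89 kN.
Vertical equilibrium: R_A = ΣP − R_C = 70.5 − 40.89 = 29.61 kN.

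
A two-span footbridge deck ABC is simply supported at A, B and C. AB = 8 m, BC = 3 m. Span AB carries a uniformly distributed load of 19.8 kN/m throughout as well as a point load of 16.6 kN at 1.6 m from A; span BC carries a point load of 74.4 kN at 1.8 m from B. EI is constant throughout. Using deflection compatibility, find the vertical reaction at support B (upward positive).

R_B = 174 kN

Insert a hinge at B; M_B is the redundant, and each span becomes simply supported.
Rotations at B on the released spans (each span's end-slope, ×1/EI):
  span AB: UDL 19.8: wL³/(24EI) = 422.4/EI
  span AB: point load 16.6 at a = 1.6: Pab(L + a)/(6LEI) = 34/EI
  span BC: point load 74.4 at a = 1.8: Pab(L + b)/(6LEI) = 37.5/EI
  relative rotation θ_0 = (456.4 + 37.5)/EI = 493.9/EI
A unit hogging moment at B produces rotation L₁/(3EI) + L₂/(3EI) = 3.667/EI.
Slope continuity at B: θ_0 = M_B·3.667/EI, so M_B = 493.9/3.667 = 134.7 kN·m (hogging).
Span AB, ΣM about A with M_B applied at B: R_B^{AB}·8 = 660.2 + 134.7, so R_B^{AB} = 99.36 kN and R_A = 175 − 99.36 = 75.64 kN.
Span BC, ΣM about C: R_B^{BC}·3 = 89.28 + 134.7, so R_B^{BC} = 74.66 kN and R_C = 74.4 − 74.66 = -0.2595 kN.
R_B = 99.36 + 74.66 = 174 kN.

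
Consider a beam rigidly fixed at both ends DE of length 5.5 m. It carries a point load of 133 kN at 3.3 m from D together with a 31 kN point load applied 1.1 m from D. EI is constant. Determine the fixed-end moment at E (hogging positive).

Release both end moments; the primary structure is a simply-supported span DE with redundants M_D and M_E.
End rotations of the released simple span under the applied load (×1/EI):
  at D: point load 133 at a = 3.3: Pab(L + b)/(6LEI) = 225.3/EI
  at E: point load 133 at a = 3.3: Pab(L + a)/(6LEI) = 257.5/EI
  at D: point load 31 at a = 1.1: Pab(L + b)/(6LEI) = 45.01/EI
  at E: point load 31 at a = 1.1: Pab(L + a)/(6LEI) = 30.01/EI
  θ_D0 = 270.3/EI,  θ_E0 = 287.5/EI
Flexibility coefficients: a unit moment at one end gives L/(3EI) there and L/(6EI) at the far end, so f₁₁ = f₂₂ = 1.833/EI and f₁₂ = f₂₁ = 0.9167/EI.
Compatibility — zero rotation at each built-in end:
  1.833 M_D + 0.9167 M_E = 270.3
  0.9167 M_D + 1.833 M_E = 287.5
Solving the pair gives M_D = 92.05 kN·m and M_E = 110.8 kN·m (hogging).

M_E = 110.8 kN·m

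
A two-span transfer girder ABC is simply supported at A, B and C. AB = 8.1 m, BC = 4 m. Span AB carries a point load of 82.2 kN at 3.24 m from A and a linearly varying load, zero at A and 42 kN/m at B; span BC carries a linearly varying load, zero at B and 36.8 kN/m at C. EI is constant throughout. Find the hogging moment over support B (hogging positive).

M_B = 209.2 kN·m

Insert a hinge at B; M_B is the redundant, and each span becomes simply supported.
Discontinuity in slope at B on the released structure — sum the simple-span end rotations:
  span AB: point load 82.2 at a = 3.24: Pab(L + a)/(6LEI) = 302/EI
  span AB: triangular load, peak 42: w₀L³/(45EI) = 496/EI
  span BC: triangular load, peak 36.8: 7w₀L³/(360EI) = 45.8/EI
  relative rotation θ_0 = (798 + 45.8)/EI = 843.8/EI
A unit hogging moment at B produces rotation L₁/(3EI) + L₂/(3EI) = 4.033/EI.
Slope continuity at B: θ_0 = M_B·4.033/EI, so M_B = 843.8/4.033 = 209.2 kN·m (hogging).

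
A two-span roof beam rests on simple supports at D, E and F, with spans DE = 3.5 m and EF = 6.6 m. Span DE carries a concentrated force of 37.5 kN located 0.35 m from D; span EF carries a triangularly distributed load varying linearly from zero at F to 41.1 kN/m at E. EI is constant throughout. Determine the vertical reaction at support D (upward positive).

R_D = 10.82 kN

Take M_E as the redundant. Released structure: two simple spans DE and EF with a hinge at E.
Rotations at E on the released spans (each span's end-slope, ×1/EI):
  span DE: point load 37.5 at a = 0.35: Pab(L + a)/(6LEI) = 7.58/EI
  span EF: triangular load, peak 41.1: w₀L³/(45EI) = 262.6/EI
  relative rotation θ_0 = (7.58 + 262.6)/EI = 270.2/EI
A unit hogging moment at E produces rotation L₁/(3EI) + L₂/(3EI) = 3.367/EI.
Slope continuity at E: θ_0 = M_E·3.367/EI, so M_E = 270.2/3.367 = 80.25 kN·m (hogging).
Span DE, ΣM about D with M_E applied at E: R_E^{DE}·3.5 = 13.12 + 80.25, so R_E^{DE} = 26.68 kN and R_D = 37.5 − 26.68 = 10.82 kN.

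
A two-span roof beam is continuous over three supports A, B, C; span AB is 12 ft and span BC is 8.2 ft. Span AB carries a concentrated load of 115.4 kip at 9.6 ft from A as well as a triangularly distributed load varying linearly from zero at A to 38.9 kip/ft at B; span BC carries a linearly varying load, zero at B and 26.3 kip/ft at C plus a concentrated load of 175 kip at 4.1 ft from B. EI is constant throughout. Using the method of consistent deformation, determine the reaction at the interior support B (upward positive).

Take M_B as the redundant. Released structure: two simple spans AB and BC with a hinge at B.
Rotations at B on the released spans (each span's end-slope, ×1/EI):
  span AB: point load 115.4 at a = 9.6: Pab(L + a)/(6LEI) = 797.6/EI
  span AB: triangular load, peak 38.9: w₀L³/(45EI) = 1494/EI
  span BC: triangular load, peak 26.3: 7w₀L³/(360EI) = 282/EI
  span BC: point load 175 at a = 4.1: Pab(L + b)/(6LEI) = 735.4/EI
  relative rotation θ_0 = (2291 + 1017)/EI = 3309/EI
A unit hogging moment at B produces rotation L₁/(3EI) + L₂/(3EI) = 6.733/EI.
Slope continuity at B: θ_0 = M_B·6.733/EI, so M_B = 3309/6.733 = 491.4 kip·ft (hogging).
Span AB, ΣM about A with M_B applied at B: R_B^{AB}·12 = 2975 + 491.4, so R_B^{AB} = 288.9 kip and R_A = 348.8 − 288.9 = 59.93 kip.
Span BC, ΣM about C: R_B^{BC}·8.2 = 1012 + 491.4, so R_B^{BC} = 183.4 kip and R_C = 282.8 − 183.4 = 99.46 kip.
R_B = 288.9 + 183.4 = 472.2 kip.

R_B = 472.2 kip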